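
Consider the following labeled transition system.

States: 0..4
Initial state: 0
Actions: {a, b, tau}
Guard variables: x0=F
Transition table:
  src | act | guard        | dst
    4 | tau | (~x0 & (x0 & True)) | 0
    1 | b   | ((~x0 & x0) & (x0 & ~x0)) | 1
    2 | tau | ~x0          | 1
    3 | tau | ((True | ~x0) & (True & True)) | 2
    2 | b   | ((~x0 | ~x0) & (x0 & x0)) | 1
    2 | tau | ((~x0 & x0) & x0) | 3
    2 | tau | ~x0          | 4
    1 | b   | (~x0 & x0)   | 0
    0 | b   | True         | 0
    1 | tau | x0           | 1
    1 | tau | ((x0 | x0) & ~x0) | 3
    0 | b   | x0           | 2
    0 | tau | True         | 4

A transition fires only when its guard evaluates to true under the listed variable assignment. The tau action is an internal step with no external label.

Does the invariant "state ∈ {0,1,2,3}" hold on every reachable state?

Answer: INVARIANT VIOLATED at state 4

Analysis:
Safe = {0,1,2,3}
R = {0,4}
  0: safe
  4: outside
counterexample path to 4: tau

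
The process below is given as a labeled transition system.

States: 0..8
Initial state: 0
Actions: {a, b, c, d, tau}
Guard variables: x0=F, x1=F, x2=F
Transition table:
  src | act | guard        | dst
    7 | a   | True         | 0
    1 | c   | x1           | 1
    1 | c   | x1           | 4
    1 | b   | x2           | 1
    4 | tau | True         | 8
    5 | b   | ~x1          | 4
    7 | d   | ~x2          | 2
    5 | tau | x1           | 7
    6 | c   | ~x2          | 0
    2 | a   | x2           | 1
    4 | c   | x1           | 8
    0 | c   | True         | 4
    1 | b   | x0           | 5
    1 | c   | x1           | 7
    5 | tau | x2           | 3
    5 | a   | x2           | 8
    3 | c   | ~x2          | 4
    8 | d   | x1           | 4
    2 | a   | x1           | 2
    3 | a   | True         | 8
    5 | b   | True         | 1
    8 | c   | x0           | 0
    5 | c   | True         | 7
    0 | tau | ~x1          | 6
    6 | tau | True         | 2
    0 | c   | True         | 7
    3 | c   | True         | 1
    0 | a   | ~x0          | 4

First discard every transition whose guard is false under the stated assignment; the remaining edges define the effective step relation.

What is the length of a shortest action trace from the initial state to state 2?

Answer: 2

Analysis:
Layered search for 2:
  L0 = {0}
  L1 = {4,6,7}
  L2 = {2,8}
first hit 2 at d=2 via c·d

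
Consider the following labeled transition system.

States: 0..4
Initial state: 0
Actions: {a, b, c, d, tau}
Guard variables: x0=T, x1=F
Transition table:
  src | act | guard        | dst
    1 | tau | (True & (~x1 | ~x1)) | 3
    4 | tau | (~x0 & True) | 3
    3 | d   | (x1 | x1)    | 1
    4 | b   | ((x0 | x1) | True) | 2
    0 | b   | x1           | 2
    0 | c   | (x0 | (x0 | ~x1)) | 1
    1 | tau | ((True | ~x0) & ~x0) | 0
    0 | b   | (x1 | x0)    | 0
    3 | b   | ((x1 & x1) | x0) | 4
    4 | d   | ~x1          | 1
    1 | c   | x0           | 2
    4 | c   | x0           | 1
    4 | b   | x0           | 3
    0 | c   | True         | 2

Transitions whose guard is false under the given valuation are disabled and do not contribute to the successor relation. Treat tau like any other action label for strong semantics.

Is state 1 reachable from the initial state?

Answer: REACHABLE

Analysis:
10 transition(s) survive guard evaluation.
depth 0: {0}
depth 1: {1,2}  now seen {0,1,2}
depth 2: {3}  now seen {0,1,2,3}
depth 3: {4}  now seen {0,1,2,3,4}
R = {0,1,2,3,4}
witness 1: c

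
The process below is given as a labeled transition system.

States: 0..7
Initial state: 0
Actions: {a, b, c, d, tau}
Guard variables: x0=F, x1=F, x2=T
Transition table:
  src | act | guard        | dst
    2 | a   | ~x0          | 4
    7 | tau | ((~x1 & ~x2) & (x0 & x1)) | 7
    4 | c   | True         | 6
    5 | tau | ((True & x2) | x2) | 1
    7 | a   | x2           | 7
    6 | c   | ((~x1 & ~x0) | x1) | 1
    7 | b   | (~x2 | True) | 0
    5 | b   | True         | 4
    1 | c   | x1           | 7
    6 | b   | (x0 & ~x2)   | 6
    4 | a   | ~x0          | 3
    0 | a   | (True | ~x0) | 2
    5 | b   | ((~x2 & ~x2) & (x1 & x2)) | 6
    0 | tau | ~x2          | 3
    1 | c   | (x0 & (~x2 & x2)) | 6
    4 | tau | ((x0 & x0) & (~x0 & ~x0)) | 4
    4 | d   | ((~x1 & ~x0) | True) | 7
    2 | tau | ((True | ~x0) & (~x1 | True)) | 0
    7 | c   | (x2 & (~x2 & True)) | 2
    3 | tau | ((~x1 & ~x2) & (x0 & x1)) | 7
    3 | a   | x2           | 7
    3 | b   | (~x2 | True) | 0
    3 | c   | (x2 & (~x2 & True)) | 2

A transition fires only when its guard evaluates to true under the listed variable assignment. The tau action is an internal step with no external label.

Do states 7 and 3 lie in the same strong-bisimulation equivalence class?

Refine partition for ~:
  π0 = {{0,1,2,3,4,5,6,7}}
  π1 = {{0},{1},{2},{3,7},{4},{5},{6}}
Fixed point at round 2; 7 class(es).
class of 7: {3,7}; class of 3: {3,7}

Answer: BISIMILAR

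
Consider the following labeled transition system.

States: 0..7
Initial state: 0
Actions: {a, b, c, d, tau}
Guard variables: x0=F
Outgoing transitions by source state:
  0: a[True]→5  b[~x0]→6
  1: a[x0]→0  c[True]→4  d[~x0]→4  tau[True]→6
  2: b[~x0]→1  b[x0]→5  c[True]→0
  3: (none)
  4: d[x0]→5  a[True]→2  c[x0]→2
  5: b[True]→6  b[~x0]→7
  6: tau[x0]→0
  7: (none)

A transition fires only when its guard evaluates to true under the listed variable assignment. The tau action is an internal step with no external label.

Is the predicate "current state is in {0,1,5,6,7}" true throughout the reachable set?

Inv-set: {0,1,5,6,7}
R = {0,5,6,7}
  0: safe
  5: safe
  6: safe
  7: safe

Answer: INVARIANT HOLDS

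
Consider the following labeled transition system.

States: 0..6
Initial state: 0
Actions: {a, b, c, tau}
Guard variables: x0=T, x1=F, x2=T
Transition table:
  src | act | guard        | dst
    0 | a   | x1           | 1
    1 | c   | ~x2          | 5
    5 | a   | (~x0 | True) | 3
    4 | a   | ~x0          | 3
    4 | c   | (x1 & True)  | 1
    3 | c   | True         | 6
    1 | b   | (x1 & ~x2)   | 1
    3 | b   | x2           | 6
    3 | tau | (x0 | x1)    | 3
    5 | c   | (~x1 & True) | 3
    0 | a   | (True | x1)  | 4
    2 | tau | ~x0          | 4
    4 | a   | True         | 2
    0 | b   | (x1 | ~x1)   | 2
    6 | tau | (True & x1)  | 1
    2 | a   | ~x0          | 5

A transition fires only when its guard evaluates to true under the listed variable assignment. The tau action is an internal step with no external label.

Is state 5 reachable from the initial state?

Answer: UNREACHABLE

Trace:
Guard filter leaves 8 enabled edge(s).
depth 0: {0}
depth 1: {2,4}  total {0,2,4}
Reach set: {0,2,4}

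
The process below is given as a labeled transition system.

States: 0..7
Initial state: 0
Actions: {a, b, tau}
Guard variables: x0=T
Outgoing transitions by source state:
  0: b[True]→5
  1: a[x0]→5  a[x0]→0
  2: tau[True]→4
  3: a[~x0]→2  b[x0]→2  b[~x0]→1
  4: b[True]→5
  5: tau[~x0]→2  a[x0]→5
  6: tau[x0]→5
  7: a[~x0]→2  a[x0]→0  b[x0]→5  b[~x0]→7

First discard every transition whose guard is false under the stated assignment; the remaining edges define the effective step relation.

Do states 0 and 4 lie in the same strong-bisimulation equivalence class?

Bisimulation quotient by refinement:
  P[0] = {{0,1,2,3,4,5,6,7}}
  P[1] = {{0,3,4},{1,5},{2,6},{7}}
  P[2] = {{0,4},{1},{2},{3},{5},{6},{7}}
7 equivalence class(es) (converged in 3)
0∈{0,4}, 4∈{0,4}

Answer: BISIMILAR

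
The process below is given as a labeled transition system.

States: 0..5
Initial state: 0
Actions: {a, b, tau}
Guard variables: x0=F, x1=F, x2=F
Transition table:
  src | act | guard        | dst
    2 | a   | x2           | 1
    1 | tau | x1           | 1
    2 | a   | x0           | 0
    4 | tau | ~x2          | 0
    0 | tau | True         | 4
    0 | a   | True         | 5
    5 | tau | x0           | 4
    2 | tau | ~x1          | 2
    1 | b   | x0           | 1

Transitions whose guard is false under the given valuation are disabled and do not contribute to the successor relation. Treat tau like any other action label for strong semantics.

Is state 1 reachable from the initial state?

Answer: UNREACHABLE

Working:
4 transition(s) survive guard evaluation.
Layer 0: {0}
Layer 1: {4,5}  total {0,4,5}
R = {0,4,5}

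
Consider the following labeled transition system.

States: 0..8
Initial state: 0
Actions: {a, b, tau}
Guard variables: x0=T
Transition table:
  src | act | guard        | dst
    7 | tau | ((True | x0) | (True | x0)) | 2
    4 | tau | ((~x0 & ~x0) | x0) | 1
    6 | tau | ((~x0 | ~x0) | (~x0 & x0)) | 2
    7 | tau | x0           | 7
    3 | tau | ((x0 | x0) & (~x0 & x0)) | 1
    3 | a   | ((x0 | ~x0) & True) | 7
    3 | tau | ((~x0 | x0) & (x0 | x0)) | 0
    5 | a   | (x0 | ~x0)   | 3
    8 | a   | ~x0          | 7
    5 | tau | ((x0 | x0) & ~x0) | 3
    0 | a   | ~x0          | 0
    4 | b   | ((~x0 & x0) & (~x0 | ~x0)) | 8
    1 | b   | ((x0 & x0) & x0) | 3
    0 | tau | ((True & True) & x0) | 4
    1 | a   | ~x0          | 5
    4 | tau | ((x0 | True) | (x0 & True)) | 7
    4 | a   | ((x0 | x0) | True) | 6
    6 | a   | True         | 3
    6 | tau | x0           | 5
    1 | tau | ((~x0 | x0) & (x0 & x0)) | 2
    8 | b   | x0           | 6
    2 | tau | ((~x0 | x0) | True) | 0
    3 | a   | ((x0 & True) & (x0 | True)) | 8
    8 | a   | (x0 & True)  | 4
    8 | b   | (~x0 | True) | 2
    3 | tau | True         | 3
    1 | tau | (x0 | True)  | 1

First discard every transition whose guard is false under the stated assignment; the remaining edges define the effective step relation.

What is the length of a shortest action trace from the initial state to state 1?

Answer: 2

Working:
Breadth-first toward 1:
  L0 = {0}
  L1 = {4}
  L2 = {1,6,7}
first hit 1 at d=2 via tau·tau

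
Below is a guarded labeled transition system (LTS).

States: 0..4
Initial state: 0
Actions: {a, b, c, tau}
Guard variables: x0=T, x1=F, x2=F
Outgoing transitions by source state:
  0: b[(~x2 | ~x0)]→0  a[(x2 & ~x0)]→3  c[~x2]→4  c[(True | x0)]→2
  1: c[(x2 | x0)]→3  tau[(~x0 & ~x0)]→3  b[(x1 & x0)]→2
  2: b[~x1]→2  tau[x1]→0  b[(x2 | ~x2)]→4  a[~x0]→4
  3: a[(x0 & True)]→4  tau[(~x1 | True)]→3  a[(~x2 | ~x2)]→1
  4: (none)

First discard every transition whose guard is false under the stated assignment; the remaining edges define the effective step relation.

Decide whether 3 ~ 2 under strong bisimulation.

Answer: NOT BISIMILAR

Working:
Compute ~ classes (split until stable):
  round 0: {{0,1,2,3,4}}
  round 1: {{0},{1},{2},{3},{4}}
5 equivalence class(es) (converged in 2)
class of 3: {3}; class of 2: {2}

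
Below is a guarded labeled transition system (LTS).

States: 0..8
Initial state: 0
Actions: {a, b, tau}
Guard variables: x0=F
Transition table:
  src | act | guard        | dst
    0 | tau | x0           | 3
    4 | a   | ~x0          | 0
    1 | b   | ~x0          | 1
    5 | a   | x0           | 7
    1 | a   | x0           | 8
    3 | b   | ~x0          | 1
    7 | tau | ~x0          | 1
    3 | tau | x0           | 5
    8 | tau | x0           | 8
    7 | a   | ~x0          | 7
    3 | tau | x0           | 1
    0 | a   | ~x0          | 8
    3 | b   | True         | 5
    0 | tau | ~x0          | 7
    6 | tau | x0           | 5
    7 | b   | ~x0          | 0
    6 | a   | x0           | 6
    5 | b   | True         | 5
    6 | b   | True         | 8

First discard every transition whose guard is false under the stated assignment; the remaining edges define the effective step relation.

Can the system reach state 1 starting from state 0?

Answer: REACHABLE

Analysis:
After dropping false guards: 11 live edges.
L0 = {0}
L1 = {7,8}  total {0,7,8}
L2 = {1}  total {0,1,7,8}
Reachable = {0,1,7,8}
Path to 1: tau·tau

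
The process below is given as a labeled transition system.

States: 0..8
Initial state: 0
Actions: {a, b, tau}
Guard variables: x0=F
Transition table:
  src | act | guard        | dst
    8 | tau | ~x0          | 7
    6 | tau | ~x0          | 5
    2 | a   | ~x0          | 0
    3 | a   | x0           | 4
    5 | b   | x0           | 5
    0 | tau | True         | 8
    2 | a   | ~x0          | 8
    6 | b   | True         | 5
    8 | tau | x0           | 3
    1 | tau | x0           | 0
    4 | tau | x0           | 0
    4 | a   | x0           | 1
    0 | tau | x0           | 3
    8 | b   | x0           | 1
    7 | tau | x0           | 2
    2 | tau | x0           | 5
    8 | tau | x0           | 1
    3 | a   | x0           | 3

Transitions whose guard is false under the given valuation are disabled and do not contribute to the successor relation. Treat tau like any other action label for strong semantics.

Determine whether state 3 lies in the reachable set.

Answer: UNREACHABLE

Analysis:
6 transition(s) survive guard evaluation.
depth 0: {0}
depth 1: {8}  total {0,8}
depth 2: {7}  total {0,7,8}
Reachable = {0,7,8}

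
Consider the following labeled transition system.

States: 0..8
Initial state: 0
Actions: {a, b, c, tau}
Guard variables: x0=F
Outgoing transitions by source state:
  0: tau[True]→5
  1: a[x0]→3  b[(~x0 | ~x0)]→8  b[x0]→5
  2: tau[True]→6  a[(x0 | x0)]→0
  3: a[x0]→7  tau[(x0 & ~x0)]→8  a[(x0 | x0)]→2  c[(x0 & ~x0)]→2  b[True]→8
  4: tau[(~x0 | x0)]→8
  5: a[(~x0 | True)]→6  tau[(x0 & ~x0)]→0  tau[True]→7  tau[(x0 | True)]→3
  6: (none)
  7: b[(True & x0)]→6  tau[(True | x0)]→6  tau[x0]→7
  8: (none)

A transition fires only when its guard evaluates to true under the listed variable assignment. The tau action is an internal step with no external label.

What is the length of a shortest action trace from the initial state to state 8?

Answer: 3

Trace:
Layered search for 8:
  Layer 0: {0}
  Layer 1: {5}
  Layer 2: {3,6,7}
  Layer 3: {8}
first hit 8 at d=3 via tau·tau·b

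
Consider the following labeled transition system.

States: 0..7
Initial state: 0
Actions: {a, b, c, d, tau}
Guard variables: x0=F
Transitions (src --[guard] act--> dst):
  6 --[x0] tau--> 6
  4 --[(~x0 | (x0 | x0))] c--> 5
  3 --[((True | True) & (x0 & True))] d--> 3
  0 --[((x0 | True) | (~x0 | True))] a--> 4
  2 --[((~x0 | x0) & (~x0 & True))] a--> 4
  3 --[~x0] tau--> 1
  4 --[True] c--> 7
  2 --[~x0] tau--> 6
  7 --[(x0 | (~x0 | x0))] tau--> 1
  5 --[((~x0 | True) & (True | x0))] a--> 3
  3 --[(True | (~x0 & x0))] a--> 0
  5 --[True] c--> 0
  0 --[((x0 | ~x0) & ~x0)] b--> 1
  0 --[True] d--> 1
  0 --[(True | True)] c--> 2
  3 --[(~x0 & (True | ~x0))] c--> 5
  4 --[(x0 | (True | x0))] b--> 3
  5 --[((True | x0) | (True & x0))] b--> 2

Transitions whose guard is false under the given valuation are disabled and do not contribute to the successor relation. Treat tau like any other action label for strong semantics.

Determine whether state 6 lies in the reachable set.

After dropping false guards: 16 live edges.
Layer 0: {0}
Layer 1: {1,2,4}  now seen {0,1,2,4}
Layer 2: {3,5,6,7}  now seen {0,1,2,3,4,5,6,7}
Reach set: {0,1,2,3,4,5,6,7}
Path to 6: c·tau

Answer: REACHABLE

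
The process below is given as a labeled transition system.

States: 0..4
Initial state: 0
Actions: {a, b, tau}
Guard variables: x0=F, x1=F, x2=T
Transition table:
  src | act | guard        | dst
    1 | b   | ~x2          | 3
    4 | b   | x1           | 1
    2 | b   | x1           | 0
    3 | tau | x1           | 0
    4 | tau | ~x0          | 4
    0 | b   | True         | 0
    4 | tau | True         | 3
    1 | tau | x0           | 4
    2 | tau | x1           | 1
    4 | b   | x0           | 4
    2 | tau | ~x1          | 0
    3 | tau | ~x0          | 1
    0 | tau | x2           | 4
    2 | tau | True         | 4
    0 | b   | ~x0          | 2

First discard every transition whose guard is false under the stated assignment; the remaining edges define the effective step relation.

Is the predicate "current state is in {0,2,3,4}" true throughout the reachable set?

Safe = {0,2,3,4}
R = {0,1,2,3,4}
  0: ✓
  1: outside
  2: ✓
  3: ✓
  4: ✓
counterexample path to 1: tau·tau·tau

Answer: INVARIANT VIOLATED at state 1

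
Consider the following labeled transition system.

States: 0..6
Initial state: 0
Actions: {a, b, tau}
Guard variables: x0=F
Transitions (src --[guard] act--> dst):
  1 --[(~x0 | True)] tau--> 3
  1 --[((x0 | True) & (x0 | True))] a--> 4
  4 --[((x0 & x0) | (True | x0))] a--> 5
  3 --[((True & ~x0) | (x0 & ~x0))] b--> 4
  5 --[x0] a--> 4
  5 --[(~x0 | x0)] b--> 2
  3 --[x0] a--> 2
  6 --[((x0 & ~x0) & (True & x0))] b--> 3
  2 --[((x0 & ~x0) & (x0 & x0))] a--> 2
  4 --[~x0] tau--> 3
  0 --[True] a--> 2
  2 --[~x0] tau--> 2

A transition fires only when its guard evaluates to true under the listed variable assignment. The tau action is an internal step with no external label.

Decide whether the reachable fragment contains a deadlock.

Answer: DEADLOCK-FREE

Working:
R = {0,2}
  0: a→2  [1 exit(s)]
  2: tau→2  [1 exit(s)]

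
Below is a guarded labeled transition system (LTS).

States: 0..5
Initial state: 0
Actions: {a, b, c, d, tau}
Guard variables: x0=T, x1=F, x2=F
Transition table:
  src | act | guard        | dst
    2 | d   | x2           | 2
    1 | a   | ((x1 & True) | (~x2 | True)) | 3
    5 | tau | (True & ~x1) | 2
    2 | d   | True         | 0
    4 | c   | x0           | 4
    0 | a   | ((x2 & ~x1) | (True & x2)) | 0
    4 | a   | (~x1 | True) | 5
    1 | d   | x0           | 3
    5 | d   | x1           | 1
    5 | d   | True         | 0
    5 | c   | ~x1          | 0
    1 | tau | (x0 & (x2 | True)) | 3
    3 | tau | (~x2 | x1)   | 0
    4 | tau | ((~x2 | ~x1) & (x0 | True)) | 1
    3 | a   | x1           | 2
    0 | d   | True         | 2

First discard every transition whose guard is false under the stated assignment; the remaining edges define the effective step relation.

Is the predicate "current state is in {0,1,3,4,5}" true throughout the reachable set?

Safe = {0,1,3,4,5}
Reachable = {0,2}
  0: ✓
  2: outside
counterexample path to 2: d

Answer: INVARIANT VIOLATED at state 2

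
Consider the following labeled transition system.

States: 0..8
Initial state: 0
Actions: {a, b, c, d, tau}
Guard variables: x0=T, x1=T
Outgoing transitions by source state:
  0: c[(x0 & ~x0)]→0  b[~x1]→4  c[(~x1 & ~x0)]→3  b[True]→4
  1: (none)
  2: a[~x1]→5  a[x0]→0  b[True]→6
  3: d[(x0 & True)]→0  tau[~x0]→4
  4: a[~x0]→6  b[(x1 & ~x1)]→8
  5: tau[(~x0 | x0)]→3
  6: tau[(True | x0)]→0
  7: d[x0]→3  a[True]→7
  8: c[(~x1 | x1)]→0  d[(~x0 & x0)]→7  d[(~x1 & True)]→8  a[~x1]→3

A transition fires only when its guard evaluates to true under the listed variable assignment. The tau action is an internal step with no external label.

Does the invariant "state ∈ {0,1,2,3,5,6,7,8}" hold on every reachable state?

Answer: INVARIANT VIOLATED at state 4

Working:
Safe = {0,1,2,3,5,6,7,8}
Reachable = {0,4}
  0: safe
  4: ✗ unsafe
reach 4 via b — violates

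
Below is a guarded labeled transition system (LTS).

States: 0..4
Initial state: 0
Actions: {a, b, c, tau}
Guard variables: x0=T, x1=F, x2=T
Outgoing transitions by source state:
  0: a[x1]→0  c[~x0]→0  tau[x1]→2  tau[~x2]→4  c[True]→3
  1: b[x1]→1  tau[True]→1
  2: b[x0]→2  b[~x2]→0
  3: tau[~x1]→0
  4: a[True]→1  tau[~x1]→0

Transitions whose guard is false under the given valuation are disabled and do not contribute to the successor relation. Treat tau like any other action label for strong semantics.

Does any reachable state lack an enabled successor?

R = {0,3}
  0: c→3  [1 exit(s)]
  3: tau→0  [1 exit(s)]

Answer: DEADLOCK-FREE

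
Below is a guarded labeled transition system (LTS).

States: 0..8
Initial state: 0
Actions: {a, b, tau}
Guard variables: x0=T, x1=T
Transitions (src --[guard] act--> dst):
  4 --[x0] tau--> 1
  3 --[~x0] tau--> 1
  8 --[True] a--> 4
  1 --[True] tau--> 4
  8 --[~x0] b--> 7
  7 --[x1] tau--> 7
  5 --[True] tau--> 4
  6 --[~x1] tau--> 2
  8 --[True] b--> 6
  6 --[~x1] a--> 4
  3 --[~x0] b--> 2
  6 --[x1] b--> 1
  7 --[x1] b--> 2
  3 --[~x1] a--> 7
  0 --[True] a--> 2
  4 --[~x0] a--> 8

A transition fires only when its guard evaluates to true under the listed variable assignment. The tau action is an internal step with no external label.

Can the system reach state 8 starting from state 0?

Answer: UNREACHABLE

Working:
After dropping false guards: 9 live edges.
depth 0: {0}
depth 1: {2}  now seen {0,2}
Reach set: {0,2}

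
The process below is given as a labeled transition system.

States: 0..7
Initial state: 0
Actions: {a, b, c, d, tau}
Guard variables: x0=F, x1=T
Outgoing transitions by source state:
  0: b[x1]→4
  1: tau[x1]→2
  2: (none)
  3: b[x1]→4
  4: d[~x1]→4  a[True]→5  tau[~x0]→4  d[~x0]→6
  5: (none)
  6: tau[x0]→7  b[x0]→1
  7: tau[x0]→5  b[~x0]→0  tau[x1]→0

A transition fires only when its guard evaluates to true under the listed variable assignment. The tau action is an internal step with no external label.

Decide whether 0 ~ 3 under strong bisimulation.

Answer: BISIMILAR

Working:
Compute ~ classes (split until stable):
  P[0] = {{0,1,2,3,4,5,6,7}}
  P[1] = {{0,3},{1},{2,5,6},{4},{7}}
5 equivalence class(es) (converged in 2)
0∈{0,3}, 3∈{0,3}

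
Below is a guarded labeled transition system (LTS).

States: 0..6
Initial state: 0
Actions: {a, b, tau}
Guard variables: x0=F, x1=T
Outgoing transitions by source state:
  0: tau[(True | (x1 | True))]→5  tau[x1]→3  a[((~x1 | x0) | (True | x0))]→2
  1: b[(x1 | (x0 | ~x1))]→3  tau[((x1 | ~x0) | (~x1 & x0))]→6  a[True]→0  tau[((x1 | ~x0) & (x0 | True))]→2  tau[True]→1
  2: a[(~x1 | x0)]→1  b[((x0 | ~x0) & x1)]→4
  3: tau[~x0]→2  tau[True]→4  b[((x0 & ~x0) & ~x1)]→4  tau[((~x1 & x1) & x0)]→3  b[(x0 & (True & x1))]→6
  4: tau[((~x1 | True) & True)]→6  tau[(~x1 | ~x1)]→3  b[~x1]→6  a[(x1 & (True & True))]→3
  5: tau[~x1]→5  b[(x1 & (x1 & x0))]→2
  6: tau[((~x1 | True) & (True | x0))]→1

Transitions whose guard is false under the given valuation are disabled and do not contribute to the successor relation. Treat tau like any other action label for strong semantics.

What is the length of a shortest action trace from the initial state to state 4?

Breadth-first toward 4:
  L0 = {0}
  L1 = {2,3,5}
  L2 = {4}
first hit 4 at d=2 via a·b

Answer: 2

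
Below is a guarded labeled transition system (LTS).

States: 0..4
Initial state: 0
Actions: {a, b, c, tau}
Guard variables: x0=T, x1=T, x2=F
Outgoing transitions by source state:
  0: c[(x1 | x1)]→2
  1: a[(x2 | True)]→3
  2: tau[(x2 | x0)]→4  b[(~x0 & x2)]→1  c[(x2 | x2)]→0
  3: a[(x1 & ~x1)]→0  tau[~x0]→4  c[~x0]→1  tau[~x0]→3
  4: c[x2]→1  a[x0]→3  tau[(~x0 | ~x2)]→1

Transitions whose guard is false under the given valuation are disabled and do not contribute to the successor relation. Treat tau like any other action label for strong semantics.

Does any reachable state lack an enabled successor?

R = {0,1,2,3,4}
  0: c→2  [1 exit(s)]
  1: a→3  [1 exit(s)]
  2: tau→4  [1 exit(s)]
  3: ∅  [STUCK]
  4: a→3  tau→1  [2 exit(s)]
witness 3: c·tau·a

Answer: DEADLOCK at state 3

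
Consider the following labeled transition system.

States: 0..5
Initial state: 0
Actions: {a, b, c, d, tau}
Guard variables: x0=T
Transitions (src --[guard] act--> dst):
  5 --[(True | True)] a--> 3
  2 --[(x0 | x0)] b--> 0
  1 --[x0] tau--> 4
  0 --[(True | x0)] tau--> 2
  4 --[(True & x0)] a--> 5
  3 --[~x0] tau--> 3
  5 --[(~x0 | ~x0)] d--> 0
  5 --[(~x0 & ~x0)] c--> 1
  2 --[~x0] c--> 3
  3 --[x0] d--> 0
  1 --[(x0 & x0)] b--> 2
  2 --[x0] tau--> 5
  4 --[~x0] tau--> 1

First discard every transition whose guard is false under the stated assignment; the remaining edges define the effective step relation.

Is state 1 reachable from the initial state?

Answer: UNREACHABLE

Trace:
After dropping false guards: 8 live edges.
Layer 0: {0}
Layer 1: {2}  cumulative {0,2}
Layer 2: {5}  cumulative {0,2,5}
Layer 3: {3}  cumulative {0,2,3,5}
Reach set: {0,2,3,5}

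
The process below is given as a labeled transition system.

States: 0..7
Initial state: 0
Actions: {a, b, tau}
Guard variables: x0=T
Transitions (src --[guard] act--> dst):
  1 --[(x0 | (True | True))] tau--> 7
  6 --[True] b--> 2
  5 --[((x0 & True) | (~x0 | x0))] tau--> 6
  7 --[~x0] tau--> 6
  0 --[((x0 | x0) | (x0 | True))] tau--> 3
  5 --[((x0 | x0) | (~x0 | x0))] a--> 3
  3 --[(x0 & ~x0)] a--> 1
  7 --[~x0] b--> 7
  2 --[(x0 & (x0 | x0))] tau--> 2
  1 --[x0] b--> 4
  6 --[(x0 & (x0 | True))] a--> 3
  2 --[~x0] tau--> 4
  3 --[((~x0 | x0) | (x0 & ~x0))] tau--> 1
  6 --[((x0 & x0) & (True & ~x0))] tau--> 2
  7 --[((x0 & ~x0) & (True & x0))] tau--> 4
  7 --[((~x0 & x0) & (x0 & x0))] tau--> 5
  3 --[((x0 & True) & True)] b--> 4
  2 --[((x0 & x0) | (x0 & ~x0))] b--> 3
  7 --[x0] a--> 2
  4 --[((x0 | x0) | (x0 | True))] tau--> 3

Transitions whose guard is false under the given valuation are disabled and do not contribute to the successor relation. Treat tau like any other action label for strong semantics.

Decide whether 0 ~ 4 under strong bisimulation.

Bisimulation quotient by refinement:
  π0 = {{0,1,2,3,4,5,6,7}}
  π1 = {{0,4},{1,2,3},{5},{6},{7}}
  π2 = {{0,4},{1},{2},{3},{5},{6},{7}}
Fixed point at round 3; 7 class(es).
class of 0: {0,4}; class of 4: {0,4}

Answer: BISIMILAR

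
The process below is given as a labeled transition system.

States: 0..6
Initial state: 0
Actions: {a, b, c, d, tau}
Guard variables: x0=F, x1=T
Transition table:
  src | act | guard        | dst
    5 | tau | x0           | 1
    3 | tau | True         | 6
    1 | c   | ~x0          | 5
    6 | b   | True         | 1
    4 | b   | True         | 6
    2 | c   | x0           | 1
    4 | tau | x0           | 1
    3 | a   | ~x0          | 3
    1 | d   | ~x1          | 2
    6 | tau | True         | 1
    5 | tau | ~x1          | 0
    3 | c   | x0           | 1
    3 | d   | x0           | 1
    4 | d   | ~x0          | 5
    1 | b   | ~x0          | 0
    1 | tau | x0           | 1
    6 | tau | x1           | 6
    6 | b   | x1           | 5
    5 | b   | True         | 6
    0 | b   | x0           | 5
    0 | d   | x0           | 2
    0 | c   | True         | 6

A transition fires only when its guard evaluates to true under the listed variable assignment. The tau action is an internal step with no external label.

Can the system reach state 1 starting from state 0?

Answer: REACHABLE

Analysis:
12 transition(s) survive guard evaluation.
Layer 0: {0}
Layer 1: {6}  now seen {0,6}
Layer 2: {1,5}  now seen {0,1,5,6}
R = {0,1,5,6}
trace reaching 1: c·b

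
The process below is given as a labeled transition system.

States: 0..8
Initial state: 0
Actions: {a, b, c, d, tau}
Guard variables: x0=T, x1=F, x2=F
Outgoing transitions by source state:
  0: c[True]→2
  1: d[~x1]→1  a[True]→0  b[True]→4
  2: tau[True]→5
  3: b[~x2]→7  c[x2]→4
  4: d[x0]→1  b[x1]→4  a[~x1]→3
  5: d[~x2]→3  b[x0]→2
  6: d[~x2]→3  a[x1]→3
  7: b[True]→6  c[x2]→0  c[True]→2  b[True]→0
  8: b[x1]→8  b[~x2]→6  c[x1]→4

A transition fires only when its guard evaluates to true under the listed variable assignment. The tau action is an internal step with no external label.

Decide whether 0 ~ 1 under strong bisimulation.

Bisimulation quotient by refinement:
  P[0] = {{0,1,2,3,4,5,6,7,8}}
  P[1] = {{0},{1},{2},{3,8},{4},{5},{6},{7}}
  P[2] = {{0},{1},{2},{3},{4},{5},{6},{7},{8}}
stable after 3 split(s): 9 block(s)
[0]={0}  [1]={1}

Answer: NOT BISIMILAR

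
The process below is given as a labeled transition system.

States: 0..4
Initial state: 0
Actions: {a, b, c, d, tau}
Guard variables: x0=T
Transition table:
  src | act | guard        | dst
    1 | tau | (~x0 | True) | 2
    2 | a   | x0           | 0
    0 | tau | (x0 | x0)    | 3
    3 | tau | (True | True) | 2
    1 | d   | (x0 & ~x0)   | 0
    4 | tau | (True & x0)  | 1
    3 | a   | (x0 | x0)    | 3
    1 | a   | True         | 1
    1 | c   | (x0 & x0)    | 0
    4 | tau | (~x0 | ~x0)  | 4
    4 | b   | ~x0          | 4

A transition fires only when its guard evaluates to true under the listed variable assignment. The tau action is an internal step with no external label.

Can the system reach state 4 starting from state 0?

Answer: UNREACHABLE

Trace:
After dropping false guards: 8 live edges.
L0 = {0}
L1 = {3}  now seen {0,3}
L2 = {2}  now seen {0,2,3}
Reachable = {0,2,3}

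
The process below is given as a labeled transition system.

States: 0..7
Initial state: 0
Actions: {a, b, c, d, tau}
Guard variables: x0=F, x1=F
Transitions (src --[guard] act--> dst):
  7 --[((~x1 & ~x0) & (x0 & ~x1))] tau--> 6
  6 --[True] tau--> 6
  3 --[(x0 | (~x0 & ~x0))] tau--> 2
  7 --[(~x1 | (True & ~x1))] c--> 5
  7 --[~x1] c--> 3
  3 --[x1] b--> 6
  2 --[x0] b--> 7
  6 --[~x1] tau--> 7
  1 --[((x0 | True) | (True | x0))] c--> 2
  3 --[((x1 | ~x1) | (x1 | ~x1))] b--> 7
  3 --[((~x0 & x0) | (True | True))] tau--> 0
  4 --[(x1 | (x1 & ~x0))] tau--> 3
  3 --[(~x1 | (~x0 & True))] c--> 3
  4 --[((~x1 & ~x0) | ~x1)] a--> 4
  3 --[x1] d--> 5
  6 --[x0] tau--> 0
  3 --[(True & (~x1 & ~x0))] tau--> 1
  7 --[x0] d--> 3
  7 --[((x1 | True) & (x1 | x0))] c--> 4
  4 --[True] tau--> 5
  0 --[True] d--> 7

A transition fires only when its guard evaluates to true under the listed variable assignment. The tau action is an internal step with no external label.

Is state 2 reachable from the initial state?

13 transition(s) survive guard evaluation.
depth 0: {0}
depth 1: {7}  cumulative {0,7}
depth 2: {3,5}  cumulative {0,3,5,7}
depth 3: {1,2}  cumulative {0,1,2,3,5,7}
R = {0,1,2,3,5,7}
trace reaching 2: d·c·tau

Answer: REACHABLE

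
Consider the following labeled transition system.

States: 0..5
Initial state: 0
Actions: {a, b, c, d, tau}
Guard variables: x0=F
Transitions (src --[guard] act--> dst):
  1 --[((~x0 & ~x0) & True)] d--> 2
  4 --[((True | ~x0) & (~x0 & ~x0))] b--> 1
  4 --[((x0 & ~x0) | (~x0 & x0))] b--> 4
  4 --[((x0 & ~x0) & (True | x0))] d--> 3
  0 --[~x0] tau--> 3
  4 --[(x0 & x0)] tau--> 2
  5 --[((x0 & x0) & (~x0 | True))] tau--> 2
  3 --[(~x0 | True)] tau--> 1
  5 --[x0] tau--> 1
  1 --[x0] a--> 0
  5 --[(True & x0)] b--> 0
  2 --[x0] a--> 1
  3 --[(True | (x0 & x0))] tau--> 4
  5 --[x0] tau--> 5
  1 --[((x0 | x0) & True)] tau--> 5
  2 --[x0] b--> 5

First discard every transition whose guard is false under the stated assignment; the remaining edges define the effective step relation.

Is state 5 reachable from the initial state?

After dropping false guards: 5 live edges.
depth 0: {0}
depth 1: {3}  cumulative {0,3}
depth 2: {1,4}  cumulative {0,1,3,4}
depth 3: {2}  cumulative {0,1,2,3,4}
Reachable = {0,1,2,3,4}

Answer: UNREACHABLE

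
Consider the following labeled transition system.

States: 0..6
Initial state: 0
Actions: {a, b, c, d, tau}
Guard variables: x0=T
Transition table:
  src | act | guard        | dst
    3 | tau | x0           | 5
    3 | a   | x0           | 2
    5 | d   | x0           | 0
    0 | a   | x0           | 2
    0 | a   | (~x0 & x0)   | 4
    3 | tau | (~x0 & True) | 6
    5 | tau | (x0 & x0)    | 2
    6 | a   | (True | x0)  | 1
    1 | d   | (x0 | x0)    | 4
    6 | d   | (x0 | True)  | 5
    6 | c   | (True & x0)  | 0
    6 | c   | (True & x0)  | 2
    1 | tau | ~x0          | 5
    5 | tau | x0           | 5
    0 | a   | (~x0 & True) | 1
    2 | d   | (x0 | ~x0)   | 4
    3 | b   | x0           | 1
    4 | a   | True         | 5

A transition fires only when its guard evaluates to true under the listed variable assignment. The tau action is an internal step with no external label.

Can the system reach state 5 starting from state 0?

Guard filter leaves 14 enabled edge(s).
depth 0: {0}
depth 1: {2}  now seen {0,2}
depth 2: {4}  now seen {0,2,4}
depth 3: {5}  now seen {0,2,4,5}
Reachable = {0,2,4,5}
witness 5: a·d·a

Answer: REACHABLE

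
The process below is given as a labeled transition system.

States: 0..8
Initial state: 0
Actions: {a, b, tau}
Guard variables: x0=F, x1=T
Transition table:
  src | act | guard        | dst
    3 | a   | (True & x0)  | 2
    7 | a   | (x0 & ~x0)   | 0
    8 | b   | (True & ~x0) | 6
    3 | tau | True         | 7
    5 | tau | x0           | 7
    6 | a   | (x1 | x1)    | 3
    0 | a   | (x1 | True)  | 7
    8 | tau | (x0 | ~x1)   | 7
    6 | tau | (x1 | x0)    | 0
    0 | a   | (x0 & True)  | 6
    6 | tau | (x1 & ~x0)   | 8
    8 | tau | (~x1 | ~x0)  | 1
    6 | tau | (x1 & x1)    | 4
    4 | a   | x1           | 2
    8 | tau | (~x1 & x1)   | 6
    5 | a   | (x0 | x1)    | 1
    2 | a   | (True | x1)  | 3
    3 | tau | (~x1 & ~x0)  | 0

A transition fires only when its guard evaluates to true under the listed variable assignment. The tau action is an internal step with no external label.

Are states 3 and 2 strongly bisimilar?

Refine partition for ~:
  π0 = {{0,1,2,3,4,5,6,7,8}}
  π1 = {{0,2,4,5},{1,7},{3},{6},{8}}
  π2 = {{0,5},{1,7},{2},{3},{4},{6},{8}}
Fixed point at round 3; 7 class(es).
class of 3: {3}; class of 2: {2}

Answer: NOT BISIMILAR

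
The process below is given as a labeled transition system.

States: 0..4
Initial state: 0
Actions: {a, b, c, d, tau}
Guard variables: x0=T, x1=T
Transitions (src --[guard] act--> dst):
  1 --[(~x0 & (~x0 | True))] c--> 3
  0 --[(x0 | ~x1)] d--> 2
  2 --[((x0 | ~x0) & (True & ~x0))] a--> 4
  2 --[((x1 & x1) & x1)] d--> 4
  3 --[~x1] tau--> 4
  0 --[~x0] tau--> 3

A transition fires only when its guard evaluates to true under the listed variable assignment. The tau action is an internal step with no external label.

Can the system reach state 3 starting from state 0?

Answer: UNREACHABLE

Trace:
Guard filter leaves 2 enabled edge(s).
depth 0: {0}
depth 1: {2}  now seen {0,2}
depth 2: {4}  now seen {0,2,4}
R = {0,2,4}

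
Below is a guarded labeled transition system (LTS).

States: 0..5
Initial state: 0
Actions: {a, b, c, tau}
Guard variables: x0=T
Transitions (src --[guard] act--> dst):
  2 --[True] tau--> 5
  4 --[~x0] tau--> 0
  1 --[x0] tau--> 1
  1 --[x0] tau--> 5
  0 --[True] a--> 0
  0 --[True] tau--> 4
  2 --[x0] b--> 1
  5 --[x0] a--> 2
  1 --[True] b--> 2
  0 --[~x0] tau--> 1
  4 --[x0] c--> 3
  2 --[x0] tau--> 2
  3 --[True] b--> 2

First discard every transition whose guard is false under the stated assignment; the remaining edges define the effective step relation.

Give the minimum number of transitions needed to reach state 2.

Layered search for 2:
  L0 = {0}
  L1 = {4}
  L2 = {3}
  L3 = {2}
2 enters at depth 3; path tau·c·b

Answer: 3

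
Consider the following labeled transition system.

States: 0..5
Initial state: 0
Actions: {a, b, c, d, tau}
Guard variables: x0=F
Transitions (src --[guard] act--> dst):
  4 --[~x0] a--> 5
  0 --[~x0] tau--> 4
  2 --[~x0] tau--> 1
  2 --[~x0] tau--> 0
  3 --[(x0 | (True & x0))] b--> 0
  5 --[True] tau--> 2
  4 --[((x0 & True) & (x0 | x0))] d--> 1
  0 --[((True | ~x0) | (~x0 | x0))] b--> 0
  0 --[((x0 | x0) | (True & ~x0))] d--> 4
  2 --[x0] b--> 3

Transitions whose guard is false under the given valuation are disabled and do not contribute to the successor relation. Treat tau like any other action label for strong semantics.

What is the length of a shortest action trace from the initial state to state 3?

Answer: UNREACHABLE

Trace:
Layered search for 3:
  Layer 0: {0}
  Layer 1: {4}
  Layer 2: {5}
  Layer 3: {2}
  Layer 4: {1}
3 never appears.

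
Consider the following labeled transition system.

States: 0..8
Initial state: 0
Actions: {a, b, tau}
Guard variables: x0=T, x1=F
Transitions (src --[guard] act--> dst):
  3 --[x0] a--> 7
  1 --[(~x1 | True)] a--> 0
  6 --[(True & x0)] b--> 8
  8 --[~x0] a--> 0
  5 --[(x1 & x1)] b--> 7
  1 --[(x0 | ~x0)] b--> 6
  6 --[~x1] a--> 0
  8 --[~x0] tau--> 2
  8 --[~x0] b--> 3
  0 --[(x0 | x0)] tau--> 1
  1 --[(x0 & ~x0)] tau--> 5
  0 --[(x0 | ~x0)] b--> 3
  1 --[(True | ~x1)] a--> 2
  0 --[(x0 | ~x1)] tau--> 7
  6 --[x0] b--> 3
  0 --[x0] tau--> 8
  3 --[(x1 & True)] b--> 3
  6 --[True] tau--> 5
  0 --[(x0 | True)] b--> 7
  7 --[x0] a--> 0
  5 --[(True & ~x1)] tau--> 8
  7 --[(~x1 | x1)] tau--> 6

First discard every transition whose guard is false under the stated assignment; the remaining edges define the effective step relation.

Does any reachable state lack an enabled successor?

Answer: DEADLOCK at state 2

Working:
Reach set: {0,1,2,3,5,6,7,8}
  0: b→3  b→7  tau→1  tau→7  tau→8  [5 out]
  1: a→0  a→2  b→6  [3 out]
  2: ∅  [deadlock]
  3: a→7  [1 out]
  5: tau→8  [1 out]
  6: a→0  b→3  b→8  tau→5  [4 out]
  7: a→0  tau→6  [2 out]
  8: ∅  [deadlock]
witness 2: tau·a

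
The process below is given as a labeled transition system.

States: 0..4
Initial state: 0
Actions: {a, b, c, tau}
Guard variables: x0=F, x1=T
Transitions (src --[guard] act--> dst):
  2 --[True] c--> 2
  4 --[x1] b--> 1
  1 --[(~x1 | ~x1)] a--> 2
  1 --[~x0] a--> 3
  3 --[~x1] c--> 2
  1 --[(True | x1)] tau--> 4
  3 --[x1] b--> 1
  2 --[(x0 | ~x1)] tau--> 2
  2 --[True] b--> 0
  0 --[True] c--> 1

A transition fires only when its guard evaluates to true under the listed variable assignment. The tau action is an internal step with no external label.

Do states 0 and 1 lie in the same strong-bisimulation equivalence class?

Answer: NOT BISIMILAR

Trace:
Bisimulation quotient by refinement:
  π0 = {{0,1,2,3,4}}
  π1 = {{0},{1},{2},{3,4}}
Fixed point at round 2; 4 class(es).
0∈{0}, 1∈{1}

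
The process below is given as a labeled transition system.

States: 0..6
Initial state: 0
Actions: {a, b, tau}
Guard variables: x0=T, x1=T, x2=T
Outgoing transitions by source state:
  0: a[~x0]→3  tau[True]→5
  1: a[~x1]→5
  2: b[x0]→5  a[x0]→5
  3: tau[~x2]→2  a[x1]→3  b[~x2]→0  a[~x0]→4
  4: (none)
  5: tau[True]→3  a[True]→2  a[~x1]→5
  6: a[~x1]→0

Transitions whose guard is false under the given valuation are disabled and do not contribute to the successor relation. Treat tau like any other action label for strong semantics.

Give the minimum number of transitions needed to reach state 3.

Answer: 2

Analysis:
BFS to 3:
  depth 0: {0}
  depth 1: {5}
  depth 2: {2,3}
first hit 3 at d=2 via tau·tau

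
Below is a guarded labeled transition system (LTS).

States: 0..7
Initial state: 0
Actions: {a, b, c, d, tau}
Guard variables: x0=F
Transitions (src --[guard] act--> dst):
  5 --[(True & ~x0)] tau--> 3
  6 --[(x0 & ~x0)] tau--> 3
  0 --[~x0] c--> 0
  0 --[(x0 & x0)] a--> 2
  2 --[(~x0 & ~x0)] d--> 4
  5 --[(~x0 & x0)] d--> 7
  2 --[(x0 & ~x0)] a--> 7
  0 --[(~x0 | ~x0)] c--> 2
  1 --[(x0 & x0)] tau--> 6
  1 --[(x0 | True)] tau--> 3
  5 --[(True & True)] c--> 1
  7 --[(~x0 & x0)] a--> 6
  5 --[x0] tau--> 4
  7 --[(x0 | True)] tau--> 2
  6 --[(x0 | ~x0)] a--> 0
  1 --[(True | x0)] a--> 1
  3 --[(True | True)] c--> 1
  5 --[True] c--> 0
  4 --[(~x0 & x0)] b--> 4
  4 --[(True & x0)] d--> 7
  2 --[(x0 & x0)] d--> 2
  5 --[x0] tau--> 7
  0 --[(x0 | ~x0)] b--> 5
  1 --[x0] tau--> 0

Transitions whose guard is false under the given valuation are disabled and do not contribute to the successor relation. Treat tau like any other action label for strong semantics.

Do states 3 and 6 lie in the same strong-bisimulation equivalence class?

Refine partition for ~:
  P[0] = {{0,1,2,3,4,5,6,7}}
  P[1] = {{0},{1},{2},{3},{4},{5},{6},{7}}
8 equivalence class(es) (converged in 2)
[3]={3}  [6]={6}

Answer: NOT BISIMILAR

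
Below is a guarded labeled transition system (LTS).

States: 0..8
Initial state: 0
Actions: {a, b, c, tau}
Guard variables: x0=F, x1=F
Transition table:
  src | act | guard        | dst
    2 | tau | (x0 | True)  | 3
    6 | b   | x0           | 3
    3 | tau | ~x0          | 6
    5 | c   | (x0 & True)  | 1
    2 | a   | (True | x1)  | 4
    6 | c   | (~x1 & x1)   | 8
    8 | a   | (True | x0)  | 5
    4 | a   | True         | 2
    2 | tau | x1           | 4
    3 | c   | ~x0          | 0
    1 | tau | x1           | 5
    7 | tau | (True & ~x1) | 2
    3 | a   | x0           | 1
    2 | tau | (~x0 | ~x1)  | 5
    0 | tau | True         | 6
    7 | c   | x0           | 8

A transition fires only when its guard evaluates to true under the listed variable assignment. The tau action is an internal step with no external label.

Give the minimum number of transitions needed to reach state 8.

Answer: UNREACHABLE

Trace:
Layered search for 8:
  depth 0: {0}
  depth 1: {6}
8 never appears.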